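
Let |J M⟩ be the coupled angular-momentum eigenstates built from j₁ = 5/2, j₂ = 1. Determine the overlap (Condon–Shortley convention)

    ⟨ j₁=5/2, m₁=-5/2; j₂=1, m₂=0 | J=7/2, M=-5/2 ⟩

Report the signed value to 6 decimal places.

j₁+j₂−J=0  J+j₁−j₂=5  J−j₁+j₂=2  j₁+j₂+J+1=8
(j₁±m₁, j₂±m₂, J±M) = (0,5,1,1,1,6)
P² = 28800/7
sum k=0..0:
  [0] +1/120 = 1/120
S = 1/120
C² = P²·S² = 2/7 ; C = +0.534522

+0.534522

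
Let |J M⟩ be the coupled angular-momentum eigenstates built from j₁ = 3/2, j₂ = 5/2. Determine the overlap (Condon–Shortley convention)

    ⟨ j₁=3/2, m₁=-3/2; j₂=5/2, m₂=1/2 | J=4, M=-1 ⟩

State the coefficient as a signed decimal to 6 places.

j₁+j₂−J=0  J+j₁−j₂=3  J−j₁+j₂=5  j₁+j₂+J+1=9
(j₁±m₁, j₂±m₂, J±M) = (0,3,3,2,3,5)
P² = 6480/7
sum k=0..0:
  [0] +1/72 = 1/72
S = 1/72
C² = P²·S² = 5/28 ; C = +0.422577

+0.422577  (= +√(5/28))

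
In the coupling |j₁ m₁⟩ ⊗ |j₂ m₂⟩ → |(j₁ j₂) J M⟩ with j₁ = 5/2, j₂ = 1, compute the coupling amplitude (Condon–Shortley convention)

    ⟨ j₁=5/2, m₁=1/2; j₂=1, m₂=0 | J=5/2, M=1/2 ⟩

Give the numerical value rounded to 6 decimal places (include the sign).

triangle: 1!*4!*1!/7! = 24/5040
(j±m)!: 3!*2!*1!*1!*3!*2! = 144
prefactor² = (2J+1)*Δ*N² = 144/35
  k=0: +1/(0!*1!*2!*1!*2!*0!) = 1/4
  k=1: −1/(1!*0!*1!*0!*3!*1!) = -1/6
Σ = 1/12  ⇒  CG² = 144/35*1/12² = 1/35
CG = +√(1/35) = +0.169031

+√(1/35) ≈ +0.169031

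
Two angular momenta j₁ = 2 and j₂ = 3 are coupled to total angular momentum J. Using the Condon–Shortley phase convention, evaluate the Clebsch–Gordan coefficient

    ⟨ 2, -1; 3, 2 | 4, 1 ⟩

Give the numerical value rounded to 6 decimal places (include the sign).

−√(7/20) = -0.591608

√[9·1!3!5!/10! · 1!3!5!1!5!3!] = √(6480/7)
  +(−1)^0/∏(0,1,3,5,0,0)! = 1/720  (running 1/720)
  +(−1)^1/∏(1,0,2,4,1,1)! = -1/48  (running -7/360)
⟨..|..⟩ = √(6480/7)·(-7/360) = -0.591608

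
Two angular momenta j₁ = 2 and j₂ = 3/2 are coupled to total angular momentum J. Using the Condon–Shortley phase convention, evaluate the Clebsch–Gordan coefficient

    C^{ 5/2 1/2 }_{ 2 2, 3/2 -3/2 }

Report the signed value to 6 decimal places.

+√(6/35) = +0.414039

j₁+j₂−J=1  J+j₁−j₂=3  J−j₁+j₂=2  j₁+j₂+J+1=7
(j₁±m₁, j₂±m₂, J±M) = (4,0,0,3,3,2)
P² = 864/35
sum k=0..0:
  [0] +1/12 = 1/12
S = 1/12
C² = P²·S² = 6/35 ; C = +0.414039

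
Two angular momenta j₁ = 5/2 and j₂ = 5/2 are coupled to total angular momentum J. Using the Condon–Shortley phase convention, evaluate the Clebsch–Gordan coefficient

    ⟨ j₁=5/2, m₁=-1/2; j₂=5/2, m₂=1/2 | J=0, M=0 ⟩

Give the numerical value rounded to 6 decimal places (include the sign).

−√(1/6) ≈ -0.408248

√[1·5!0!0!/6! · 2!3!3!2!0!0!] = √(24)
  +(−1)^3/∏(3,2,0,0,0,0)! = -1/12  (running -1/12)
⟨..|..⟩ = √(24)·(-1/12) = -0.408248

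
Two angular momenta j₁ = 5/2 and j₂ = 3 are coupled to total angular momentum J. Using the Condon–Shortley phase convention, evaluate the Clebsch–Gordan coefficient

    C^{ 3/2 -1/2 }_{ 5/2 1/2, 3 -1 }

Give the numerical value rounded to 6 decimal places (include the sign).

j₁+j₂−J=4  J+j₁−j₂=1  J−j₁+j₂=2  j₁+j₂+J+1=8
(j₁±m₁, j₂±m₂, J±M) = (3,2,2,4,1,2)
P² = 192/35
sum k=1..2:
  [1] −1/6 = -1/6
  [2] +1/8 = 1/8
S = -1/24
C² = P²·S² = 1/105 ; C = -0.097590

-0.097590  (= −√(1/105))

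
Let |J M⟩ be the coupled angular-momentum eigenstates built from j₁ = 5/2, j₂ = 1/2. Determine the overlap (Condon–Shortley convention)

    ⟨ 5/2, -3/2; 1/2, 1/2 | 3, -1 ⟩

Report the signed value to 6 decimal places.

triangle: 0!×5!×1!/7! = 120/5040
(j±m)!: 1!×4!×1!×0!×2!×4! = 1152
prefactor² = (2J+1)×Δ×N² = 192
  k=0: +1/(0!×0!×4!×1!×1!×0!) = 1/24
Σ = 1/24  ⇒  CG² = 192×1/24² = 1/3
CG = +√(1/3) = +0.577350

+√(1/3) ≈ +0.577350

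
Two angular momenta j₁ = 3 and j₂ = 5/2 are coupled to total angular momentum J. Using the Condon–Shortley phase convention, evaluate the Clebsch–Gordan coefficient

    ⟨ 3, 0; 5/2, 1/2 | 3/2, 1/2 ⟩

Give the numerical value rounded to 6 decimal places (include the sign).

√[4·4!2!1!/8! · 3!3!3!2!2!1!] = √(144/35)
  +(−1)^2/∏(2,2,1,1,1,0)! = 1/4  (running 1/4)
  +(−1)^3/∏(3,1,0,0,2,1)! = -1/12  (running 1/6)
⟨..|..⟩ = √(144/35)·(1/6) = +0.338062

+√(4/35) = +0.338062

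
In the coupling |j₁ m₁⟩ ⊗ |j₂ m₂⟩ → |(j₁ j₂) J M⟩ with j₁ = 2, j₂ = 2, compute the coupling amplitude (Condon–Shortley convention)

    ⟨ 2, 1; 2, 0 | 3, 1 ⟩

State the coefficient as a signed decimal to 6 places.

triangle: 1!×3!×3!/8! = 36/40320
(j±m)!: 3!×1!×2!×2!×4!×2! = 1152
prefactor² = (2J+1)×Δ×N² = 36/5
  k=0: +1/(0!×1!×1!×2!×2!×1!) = 1/4
  k=1: −1/(1!×0!×0!×1!×3!×2!) = -1/12
Σ = 1/6  ⇒  CG² = 36/5×1/6² = 1/5
CG = +√(1/5) = +0.447214

+0.447214  (= +√(1/5))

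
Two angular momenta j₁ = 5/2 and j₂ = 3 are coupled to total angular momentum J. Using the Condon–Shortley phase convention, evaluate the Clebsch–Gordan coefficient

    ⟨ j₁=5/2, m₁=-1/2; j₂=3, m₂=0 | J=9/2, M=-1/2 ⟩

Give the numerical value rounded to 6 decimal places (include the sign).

-0.208063

√[10·1!4!5!/11! · 2!3!3!3!4!5!] = √(69120/77)
  +(−1)^0/∏(0,1,3,3,1,2)! = 1/72  (running 1/72)
  +(−1)^1/∏(1,0,2,2,2,3)! = -1/48  (running -1/144)
⟨..|..⟩ = √(69120/77)·(-1/144) = -0.208063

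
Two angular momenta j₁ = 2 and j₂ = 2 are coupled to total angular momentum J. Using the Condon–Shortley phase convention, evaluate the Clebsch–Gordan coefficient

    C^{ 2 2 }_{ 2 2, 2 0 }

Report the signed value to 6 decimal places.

+√(2/7) = +0.534522

triangle: 2!×2!×2!/7! = 8/5040
(j±m)!: 4!×0!×2!×2!×4!×0! = 2304
prefactor² = (2J+1)×Δ×N² = 128/7
  k=0: +1/(0!×2!×0!×2!×2!×0!) = 1/8
Σ = 1/8  ⇒  CG² = 128/7×1/8² = 2/7
CG = +√(2/7) = +0.534522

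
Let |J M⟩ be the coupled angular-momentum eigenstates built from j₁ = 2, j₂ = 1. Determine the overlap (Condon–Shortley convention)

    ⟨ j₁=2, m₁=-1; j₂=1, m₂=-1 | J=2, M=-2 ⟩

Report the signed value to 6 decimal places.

j₁+j₂−J=1  J+j₁−j₂=3  J−j₁+j₂=1  j₁+j₂+J+1=6
(j₁±m₁, j₂±m₂, J±M) = (1,3,0,2,0,4)
P² = 12
sum k=0..0:
  [0] +1/6 = 1/6
S = 1/6
C² = P²·S² = 1/3 ; C = +0.577350

+√(1/3) ≈ +0.577350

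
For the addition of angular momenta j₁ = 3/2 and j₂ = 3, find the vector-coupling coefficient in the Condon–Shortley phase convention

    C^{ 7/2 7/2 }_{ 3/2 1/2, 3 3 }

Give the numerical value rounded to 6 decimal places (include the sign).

triangle: 1!*2!*5!/9! = 240/362880
(j±m)!: 2!*1!*6!*0!*7!*0! = 7257600
prefactor² = (2J+1)*Δ*N² = 38400
  k=1: −1/(1!*0!*0!*5!*2!*0!) = -1/240
Σ = -1/240  ⇒  CG² = 38400*(-1/240)² = 2/3
CG = −√(2/3) = -0.816497

−√(2/3) = -0.816497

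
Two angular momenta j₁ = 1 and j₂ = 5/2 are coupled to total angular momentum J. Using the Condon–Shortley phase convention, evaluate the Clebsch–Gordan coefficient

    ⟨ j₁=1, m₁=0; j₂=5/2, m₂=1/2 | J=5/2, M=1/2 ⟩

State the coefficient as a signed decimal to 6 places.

√[6·1!1!4!/7! · 1!1!3!2!3!2!] = √(144/35)
  +(−1)^0/∏(0,1,1,3,0,1)! = 1/6  (running 1/6)
  +(−1)^1/∏(1,0,0,2,1,2)! = -1/4  (running -1/12)
⟨..|..⟩ = √(144/35)·(-1/12) = -0.169031

-0.169031  (= −√(1/35))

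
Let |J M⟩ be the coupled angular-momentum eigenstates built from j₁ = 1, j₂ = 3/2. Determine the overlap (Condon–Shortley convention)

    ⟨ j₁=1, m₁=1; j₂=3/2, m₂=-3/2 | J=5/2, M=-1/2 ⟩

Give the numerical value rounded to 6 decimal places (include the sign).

triangle: 0!×2!×3!/6! = 12/720
(j±m)!: 2!×0!×0!×3!×2!×3! = 144
prefactor² = (2J+1)×Δ×N² = 72/5
  k=0: +1/(0!×0!×0!×0!×2!×3!) = 1/12
Σ = 1/12  ⇒  CG² = 72/5×1/12² = 1/10
CG = +√(1/10) = +0.316228

+√(1/10) ≈ +0.316228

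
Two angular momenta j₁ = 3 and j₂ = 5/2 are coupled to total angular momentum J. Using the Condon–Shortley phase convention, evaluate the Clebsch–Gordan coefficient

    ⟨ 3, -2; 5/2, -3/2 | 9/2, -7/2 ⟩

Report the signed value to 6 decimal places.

-0.100504  (= −√(1/99))

√[10·1!5!4!/11! · 1!5!1!4!1!8!] = √(921600/11)
  +(−1)^0/∏(0,1,5,1,0,3)! = 1/720  (running 1/720)
  +(−1)^1/∏(1,0,4,0,1,4)! = -1/576  (running -1/2880)
⟨..|..⟩ = √(921600/11)·(-1/2880) = -0.100504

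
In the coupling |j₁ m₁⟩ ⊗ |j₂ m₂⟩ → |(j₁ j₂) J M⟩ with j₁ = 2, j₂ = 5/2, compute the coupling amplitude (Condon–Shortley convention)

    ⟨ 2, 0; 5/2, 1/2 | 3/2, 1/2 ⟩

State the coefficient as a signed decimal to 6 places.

+0.239046  (= +√(2/35))

√[4·3!1!2!/7! · 2!2!3!2!2!1!] = √(32/35)
  +(−1)^1/∏(1,2,1,2,0,0)! = -1/4  (running -1/4)
  +(−1)^2/∏(2,1,0,1,1,1)! = 1/2  (running 1/4)
⟨..|..⟩ = √(32/35)·(1/4) = +0.239046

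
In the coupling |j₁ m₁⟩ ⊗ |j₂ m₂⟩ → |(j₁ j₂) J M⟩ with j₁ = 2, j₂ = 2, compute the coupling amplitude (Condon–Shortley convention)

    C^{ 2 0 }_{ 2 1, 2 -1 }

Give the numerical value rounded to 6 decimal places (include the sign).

triangle: 2!·2!·2!/7! = 8/5040
(j±m)!: 3!·1!·1!·3!·2!·2! = 144
prefactor² = (2J+1)·Δ·N² = 8/7
  k=0: +1/(0!·2!·1!·1!·1!·1!) = 1/2
  k=1: −1/(1!·1!·0!·0!·2!·2!) = -1/4
Σ = 1/4  ⇒  CG² = 8/7·1/4² = 1/14
CG = +√(1/14) = +0.267261

+√(1/14) ≈ +0.267261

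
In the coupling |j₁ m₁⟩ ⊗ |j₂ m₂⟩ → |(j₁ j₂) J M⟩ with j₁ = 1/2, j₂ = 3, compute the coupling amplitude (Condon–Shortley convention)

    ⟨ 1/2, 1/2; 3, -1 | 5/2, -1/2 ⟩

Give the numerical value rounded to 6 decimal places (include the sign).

j₁+j₂−J=1  J+j₁−j₂=0  J−j₁+j₂=5  j₁+j₂+J+1=7
(j₁±m₁, j₂±m₂, J±M) = (1,0,2,4,2,3)
P² = 576/7
sum k=0..0:
  [0] +1/12 = 1/12
S = 1/12
C² = P²·S² = 4/7 ; C = +0.755929

+0.755929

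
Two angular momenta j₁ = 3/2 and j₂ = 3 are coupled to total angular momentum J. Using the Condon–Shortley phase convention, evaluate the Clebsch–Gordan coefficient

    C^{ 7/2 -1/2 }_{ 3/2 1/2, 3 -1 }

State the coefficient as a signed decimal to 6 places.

√[8·1!2!5!/9! · 2!1!2!4!3!4!] = √(512/7)
  +(−1)^0/∏(0,1,1,2,1,3)! = 1/12  (running 1/12)
  +(−1)^1/∏(1,0,0,1,2,4)! = -1/48  (running 1/16)
⟨..|..⟩ = √(512/7)·(1/16) = +0.534522

+√(2/7) ≈ +0.534522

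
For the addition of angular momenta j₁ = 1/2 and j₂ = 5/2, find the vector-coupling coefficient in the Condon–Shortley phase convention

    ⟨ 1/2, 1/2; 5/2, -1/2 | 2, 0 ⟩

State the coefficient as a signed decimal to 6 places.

j₁+j₂−J=1  J+j₁−j₂=0  J−j₁+j₂=4  j₁+j₂+J+1=6
(j₁±m₁, j₂±m₂, J±M) = (1,0,2,3,2,2)
P² = 8
sum k=0..0:
  [0] +1/4 = 1/4
S = 1/4
C² = P²·S² = 1/2 ; C = +0.707107

+√(1/2) ≈ +0.707107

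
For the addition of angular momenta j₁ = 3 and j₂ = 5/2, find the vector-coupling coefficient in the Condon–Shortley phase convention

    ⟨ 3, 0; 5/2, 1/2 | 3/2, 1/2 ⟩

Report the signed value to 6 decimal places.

+0.338062

√[4·4!2!1!/8! · 3!3!3!2!2!1!] = √(144/35)
  +(−1)^2/∏(2,2,1,1,1,0)! = 1/4  (running 1/4)
  +(−1)^3/∏(3,1,0,0,2,1)! = -1/12  (running 1/6)
⟨..|..⟩ = √(144/35)·(1/6) = +0.338062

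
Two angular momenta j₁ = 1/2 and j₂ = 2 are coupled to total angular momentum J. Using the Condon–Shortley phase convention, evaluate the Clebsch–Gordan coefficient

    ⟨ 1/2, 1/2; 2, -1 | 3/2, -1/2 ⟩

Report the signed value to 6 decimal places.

triangle: 1!×0!×3!/5! = 6/120
(j±m)!: 1!×0!×1!×3!×1!×2! = 12
prefactor² = (2J+1)×Δ×N² = 12/5
  k=0: +1/(0!×1!×0!×1!×0!×2!) = 1/2
Σ = 1/2  ⇒  CG² = 12/5×1/2² = 3/5
CG = +√(3/5) = +0.774597

+0.774597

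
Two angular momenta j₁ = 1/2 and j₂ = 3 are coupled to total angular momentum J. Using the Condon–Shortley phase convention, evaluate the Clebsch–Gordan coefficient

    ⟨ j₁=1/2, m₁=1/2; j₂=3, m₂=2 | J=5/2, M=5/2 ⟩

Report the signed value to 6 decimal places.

+0.377964

√[6·1!0!5!/7! · 1!0!5!1!5!0!] = √(14400/7)
  +(−1)^0/∏(0,1,0,5,0,0)! = 1/120  (running 1/120)
⟨..|..⟩ = √(14400/7)·(1/120) = +0.377964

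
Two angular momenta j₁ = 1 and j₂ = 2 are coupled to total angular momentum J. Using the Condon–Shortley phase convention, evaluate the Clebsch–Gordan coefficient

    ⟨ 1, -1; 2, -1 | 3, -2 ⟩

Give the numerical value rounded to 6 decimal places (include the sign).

√[7·0!2!4!/7! · 0!2!1!3!1!5!] = √(96)
  +(−1)^0/∏(0,0,2,1,0,3)! = 1/12  (running 1/12)
⟨..|..⟩ = √(96)·(1/12) = +0.816497

+0.816497  (= +√(2/3))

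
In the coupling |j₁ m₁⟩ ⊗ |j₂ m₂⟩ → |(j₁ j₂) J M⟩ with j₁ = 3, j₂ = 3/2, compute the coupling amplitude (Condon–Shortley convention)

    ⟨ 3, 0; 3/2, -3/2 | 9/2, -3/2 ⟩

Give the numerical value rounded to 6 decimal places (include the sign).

triangle: 0!·6!·3!/10! = 4320/3628800
(j±m)!: 3!·3!·0!·3!·3!·6! = 933120
prefactor² = (2J+1)·Δ·N² = 77760/7
  k=0: +1/(0!·0!·3!·0!·3!·3!) = 1/216
Σ = 1/216  ⇒  CG² = 77760/7·1/216² = 5/21
CG = +√(5/21) = +0.487950

+√(5/21) = +0.487950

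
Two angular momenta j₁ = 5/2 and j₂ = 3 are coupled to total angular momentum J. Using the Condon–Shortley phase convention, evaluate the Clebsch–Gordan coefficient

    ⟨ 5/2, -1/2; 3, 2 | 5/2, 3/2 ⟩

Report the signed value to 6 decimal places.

+0.267261  (= +√(1/14))

j₁+j₂−J=3  J+j₁−j₂=2  J−j₁+j₂=3  j₁+j₂+J+1=9
(j₁±m₁, j₂±m₂, J±M) = (2,3,5,1,4,1)
P² = 288/7
sum k=2..3:
  [2] +1/12 = 1/12
  [3] −1/24 = -1/24
S = 1/24
C² = P²·S² = 1/14 ; C = +0.267261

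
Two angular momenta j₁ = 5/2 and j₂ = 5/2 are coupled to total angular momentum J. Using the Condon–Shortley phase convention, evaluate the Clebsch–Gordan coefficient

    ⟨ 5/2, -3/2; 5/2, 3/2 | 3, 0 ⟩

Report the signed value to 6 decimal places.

+√(49/180) ≈ +0.521749

√[7·2!3!3!/9! · 1!4!4!1!3!3!] = √(144/5)
  +(−1)^1/∏(1,1,3,3,0,0)! = -1/36  (running -1/36)
  +(−1)^2/∏(2,0,2,2,1,1)! = 1/8  (running 7/72)
⟨..|..⟩ = √(144/5)·(7/72) = +0.521749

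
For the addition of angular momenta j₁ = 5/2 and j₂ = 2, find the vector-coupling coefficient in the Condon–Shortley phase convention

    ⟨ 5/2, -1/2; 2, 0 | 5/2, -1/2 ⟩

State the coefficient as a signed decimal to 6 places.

√[6·2!3!2!/8! · 2!3!2!2!2!3!] = √(72/35)
  +(−1)^0/∏(0,2,3,2,0,0)! = 1/24  (running 1/24)
  +(−1)^1/∏(1,1,2,1,1,1)! = -1/2  (running -11/24)
  +(−1)^2/∏(2,0,1,0,2,2)! = 1/8  (running -1/3)
⟨..|..⟩ = √(72/35)·(-1/3) = -0.478091

-0.478091  (= −√(8/35))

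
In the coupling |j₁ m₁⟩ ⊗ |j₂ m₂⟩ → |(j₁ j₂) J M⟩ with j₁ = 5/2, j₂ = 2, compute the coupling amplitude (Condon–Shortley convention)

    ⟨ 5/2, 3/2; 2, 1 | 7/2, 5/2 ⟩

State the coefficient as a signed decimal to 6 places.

√[8·1!4!3!/9! · 4!1!3!1!6!1!] = √(2304/7)
  +(−1)^0/∏(0,1,1,3,3,0)! = 1/36  (running 1/36)
  +(−1)^1/∏(1,0,0,2,4,1)! = -1/48  (running 1/144)
⟨..|..⟩ = √(2304/7)·(1/144) = +0.125988

+0.125988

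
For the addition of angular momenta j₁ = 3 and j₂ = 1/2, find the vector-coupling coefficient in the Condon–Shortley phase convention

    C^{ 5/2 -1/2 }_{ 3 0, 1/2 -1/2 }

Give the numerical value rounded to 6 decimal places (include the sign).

+√(3/7) = +0.654654

triangle: 1!·5!·0!/7! = 120/5040
(j±m)!: 3!·3!·0!·1!·2!·3! = 432
prefactor² = (2J+1)·Δ·N² = 432/7
  k=0: +1/(0!·1!·3!·0!·2!·0!) = 1/12
Σ = 1/12  ⇒  CG² = 432/7·1/12² = 3/7
CG = +√(3/7) = +0.654654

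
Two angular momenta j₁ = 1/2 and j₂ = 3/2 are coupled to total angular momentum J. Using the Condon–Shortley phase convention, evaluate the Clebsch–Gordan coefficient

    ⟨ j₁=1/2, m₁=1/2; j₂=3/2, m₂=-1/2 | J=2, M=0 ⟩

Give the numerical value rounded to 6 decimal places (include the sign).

j₁+j₂−J=0  J+j₁−j₂=1  J−j₁+j₂=3  j₁+j₂+J+1=5
(j₁±m₁, j₂±m₂, J±M) = (1,0,1,2,2,2)
P² = 2
sum k=0..0:
  [0] +1/2 = 1/2
S = 1/2
C² = P²·S² = 1/2 ; C = +0.707107

+√(1/2) = +0.707107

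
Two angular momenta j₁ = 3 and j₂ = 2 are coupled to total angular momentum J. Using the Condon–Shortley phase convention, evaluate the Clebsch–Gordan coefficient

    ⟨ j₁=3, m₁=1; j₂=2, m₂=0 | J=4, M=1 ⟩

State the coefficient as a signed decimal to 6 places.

+0.327327

triangle: 1!*5!*3!/10! = 720/3628800
(j±m)!: 4!*2!*2!*2!*5!*3! = 138240
prefactor² = (2J+1)*Δ*N² = 1728/7
  k=0: +1/(0!*1!*2!*2!*3!*1!) = 1/24
  k=1: −1/(1!*0!*1!*1!*4!*2!) = -1/48
Σ = 1/48  ⇒  CG² = 1728/7*1/48² = 3/28
CG = +√(3/28) = +0.327327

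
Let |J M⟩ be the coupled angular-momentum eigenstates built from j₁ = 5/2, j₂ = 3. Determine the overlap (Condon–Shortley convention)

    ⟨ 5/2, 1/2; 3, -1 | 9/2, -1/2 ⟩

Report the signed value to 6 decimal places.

+0.480500  (= +√(160/693))

√[10·1!4!5!/11! · 3!2!2!4!4!5!] = √(92160/77)
  +(−1)^0/∏(0,1,2,2,2,3)! = 1/48  (running 1/48)
  +(−1)^1/∏(1,0,1,1,3,4)! = -1/144  (running 1/72)
⟨..|..⟩ = √(92160/77)·(1/72) = +0.480500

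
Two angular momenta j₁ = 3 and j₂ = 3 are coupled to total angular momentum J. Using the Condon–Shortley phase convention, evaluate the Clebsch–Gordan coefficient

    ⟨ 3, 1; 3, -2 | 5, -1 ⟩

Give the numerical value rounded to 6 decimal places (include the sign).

+0.566947

√[11·1!5!5!/12! · 4!2!1!5!4!6!] = √(230400/7)
  +(−1)^0/∏(0,1,2,1,3,4)! = 1/288  (running 1/288)
  +(−1)^1/∏(1,0,1,0,4,5)! = -1/2880  (running 1/320)
⟨..|..⟩ = √(230400/7)·(1/320) = +0.566947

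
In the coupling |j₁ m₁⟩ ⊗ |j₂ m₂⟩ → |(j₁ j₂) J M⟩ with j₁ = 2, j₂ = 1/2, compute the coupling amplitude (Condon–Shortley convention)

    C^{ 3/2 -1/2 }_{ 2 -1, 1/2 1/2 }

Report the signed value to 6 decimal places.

−√(3/5) = -0.774597

√[4·1!3!0!/5! · 1!3!1!0!1!2!] = √(12/5)
  +(−1)^1/∏(1,0,2,0,1,0)! = -1/2  (running -1/2)
⟨..|..⟩ = √(12/5)·(-1/2) = -0.774597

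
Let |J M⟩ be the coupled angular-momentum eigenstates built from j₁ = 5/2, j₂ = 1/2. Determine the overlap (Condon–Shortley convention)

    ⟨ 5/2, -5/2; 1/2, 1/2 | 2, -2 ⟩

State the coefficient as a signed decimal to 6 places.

−√(5/6) ≈ -0.912871

j₁+j₂−J=1  J+j₁−j₂=4  J−j₁+j₂=0  j₁+j₂+J+1=6
(j₁±m₁, j₂±m₂, J±M) = (0,5,1,0,0,4)
P² = 480
sum k=1..1:
  [1] −1/24 = -1/24
S = -1/24
C² = P²·S² = 5/6 ; C = -0.912871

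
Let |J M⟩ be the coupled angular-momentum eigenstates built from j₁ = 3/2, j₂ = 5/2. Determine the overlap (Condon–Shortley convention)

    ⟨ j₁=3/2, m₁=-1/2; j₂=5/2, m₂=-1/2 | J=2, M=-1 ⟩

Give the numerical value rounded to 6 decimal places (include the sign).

j₁+j₂−J=2  J+j₁−j₂=1  J−j₁+j₂=3  j₁+j₂+J+1=7
(j₁±m₁, j₂±m₂, J±M) = (1,2,2,3,1,3)
P² = 12/7
sum k=1..2:
  [1] −1/2 = -1/2
  [2] +1/12 = 1/12
S = -5/12
C² = P²·S² = 25/84 ; C = -0.545545

−√(25/84) = -0.545545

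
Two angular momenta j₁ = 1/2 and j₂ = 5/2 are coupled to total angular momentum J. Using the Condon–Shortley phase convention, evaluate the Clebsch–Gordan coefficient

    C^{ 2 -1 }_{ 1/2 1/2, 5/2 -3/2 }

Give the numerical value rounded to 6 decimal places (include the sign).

+√(2/3) = +0.816497

√[5·1!0!4!/6! · 1!0!1!4!1!3!] = √(24)
  +(−1)^0/∏(0,1,0,1,0,3)! = 1/6  (running 1/6)
⟨..|..⟩ = √(24)·(1/6) = +0.816497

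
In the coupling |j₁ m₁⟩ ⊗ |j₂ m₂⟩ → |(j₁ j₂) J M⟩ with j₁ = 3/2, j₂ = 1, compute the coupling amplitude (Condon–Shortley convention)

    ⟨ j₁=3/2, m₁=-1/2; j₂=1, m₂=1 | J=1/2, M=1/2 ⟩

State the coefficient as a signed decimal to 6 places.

√[2·2!1!0!/4! · 1!2!2!0!1!0!] = √(2/3)
  +(−1)^2/∏(2,0,0,0,1,0)! = 1/2  (running 1/2)
⟨..|..⟩ = √(2/3)·(1/2) = +0.408248

+0.408248  (= +√(1/6))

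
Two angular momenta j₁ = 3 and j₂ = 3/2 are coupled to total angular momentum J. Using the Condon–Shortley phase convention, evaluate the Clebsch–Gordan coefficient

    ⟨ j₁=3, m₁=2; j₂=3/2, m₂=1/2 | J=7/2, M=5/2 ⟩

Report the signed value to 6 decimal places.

√[8·1!5!2!/9! · 5!1!2!1!6!1!] = √(6400/7)
  +(−1)^0/∏(0,1,1,2,4,0)! = 1/48  (running 1/48)
  +(−1)^1/∏(1,0,0,1,5,1)! = -1/120  (running 1/80)
⟨..|..⟩ = √(6400/7)·(1/80) = +0.377964

+0.377964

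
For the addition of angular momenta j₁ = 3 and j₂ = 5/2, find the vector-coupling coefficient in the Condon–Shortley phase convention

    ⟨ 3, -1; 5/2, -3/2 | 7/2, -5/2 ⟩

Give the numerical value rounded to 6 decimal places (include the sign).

-0.398410

triangle: 2!*4!*3!/10! = 288/3628800
(j±m)!: 2!*4!*1!*4!*1!*6! = 829440
prefactor² = (2J+1)*Δ*N² = 18432/35
  k=0: +1/(0!*2!*4!*1!*0!*2!) = 1/96
  k=1: −1/(1!*1!*3!*0!*1!*3!) = -1/36
Σ = -5/288  ⇒  CG² = 18432/35*(-5/288)² = 10/63
CG = −√(10/63) = -0.398410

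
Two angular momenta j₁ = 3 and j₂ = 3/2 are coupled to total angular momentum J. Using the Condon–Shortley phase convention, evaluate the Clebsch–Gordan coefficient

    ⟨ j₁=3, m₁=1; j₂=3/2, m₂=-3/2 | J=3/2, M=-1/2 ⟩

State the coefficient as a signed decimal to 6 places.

triangle: 3!·3!·0!/7! = 36/5040
(j±m)!: 4!·2!·0!·3!·1!·2! = 576
prefactor² = (2J+1)·Δ·N² = 576/35
  k=0: +1/(0!·3!·2!·0!·1!·0!) = 1/12
Σ = 1/12  ⇒  CG² = 576/35·1/12² = 4/35
CG = +√(4/35) = +0.338062

+0.338062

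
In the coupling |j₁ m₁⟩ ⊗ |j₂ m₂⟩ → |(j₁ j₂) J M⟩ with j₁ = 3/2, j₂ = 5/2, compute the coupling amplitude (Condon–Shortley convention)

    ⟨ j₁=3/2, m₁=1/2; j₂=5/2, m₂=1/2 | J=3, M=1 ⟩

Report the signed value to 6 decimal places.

+√(1/60) = +0.129099

√[7·1!2!4!/8! · 2!1!3!2!4!2!] = √(48/5)
  +(−1)^0/∏(0,1,1,3,1,1)! = 1/6  (running 1/6)
  +(−1)^1/∏(1,0,0,2,2,2)! = -1/8  (running 1/24)
⟨..|..⟩ = √(48/5)·(1/24) = +0.129099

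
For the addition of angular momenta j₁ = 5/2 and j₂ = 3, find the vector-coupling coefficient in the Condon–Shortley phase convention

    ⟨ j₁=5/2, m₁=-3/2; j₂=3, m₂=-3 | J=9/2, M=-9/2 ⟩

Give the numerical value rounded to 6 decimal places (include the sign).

√[10·1!4!5!/11! · 1!4!0!6!0!9!] = √(49766400/11)
  +(−1)^0/∏(0,1,4,0,0,5)! = 1/2880  (running 1/2880)
⟨..|..⟩ = √(49766400/11)·(1/2880) = +0.738549

+√(6/11) ≈ +0.738549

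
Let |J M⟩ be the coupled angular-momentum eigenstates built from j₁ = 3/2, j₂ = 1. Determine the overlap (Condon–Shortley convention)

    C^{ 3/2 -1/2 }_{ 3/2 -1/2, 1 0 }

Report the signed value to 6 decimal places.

j₁+j₂−J=1  J+j₁−j₂=2  J−j₁+j₂=1  j₁+j₂+J+1=5
(j₁±m₁, j₂±m₂, J±M) = (1,2,1,1,1,2)
P² = 4/15
sum k=0..1:
  [0] +1/2 = 1/2
  [1] −1/1 = -1
S = -1/2
C² = P²·S² = 1/15 ; C = -0.258199

−√(1/15) = -0.258199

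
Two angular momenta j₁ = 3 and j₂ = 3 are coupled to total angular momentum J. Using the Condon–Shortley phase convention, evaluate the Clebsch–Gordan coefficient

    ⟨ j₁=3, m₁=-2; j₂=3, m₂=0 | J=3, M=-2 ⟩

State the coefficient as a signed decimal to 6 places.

√[7·3!3!3!/10! · 1!5!3!3!1!5!] = √(216)
  +(−1)^2/∏(2,1,3,1,0,2)! = 1/24  (running 1/24)
  +(−1)^3/∏(3,0,2,0,1,3)! = -1/72  (running 1/36)
⟨..|..⟩ = √(216)·(1/36) = +0.408248

+√(1/6) = +0.408248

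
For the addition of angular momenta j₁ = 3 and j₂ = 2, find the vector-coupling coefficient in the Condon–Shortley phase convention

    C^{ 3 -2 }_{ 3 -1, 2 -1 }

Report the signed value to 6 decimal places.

√[7·2!4!2!/9! · 2!4!1!3!1!5!] = √(64)
  +(−1)^0/∏(0,2,4,1,0,1)! = 1/48  (running 1/48)
  +(−1)^1/∏(1,1,3,0,1,2)! = -1/12  (running -1/16)
⟨..|..⟩ = √(64)·(-1/16) = -0.500000

-0.500000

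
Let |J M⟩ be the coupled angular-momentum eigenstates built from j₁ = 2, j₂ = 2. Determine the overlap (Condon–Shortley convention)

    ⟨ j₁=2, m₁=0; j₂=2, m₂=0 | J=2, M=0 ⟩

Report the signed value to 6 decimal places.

-0.534522  (= −√(2/7))

triangle: 2!*2!*2!/7! = 8/5040
(j±m)!: 2!*2!*2!*2!*2!*2! = 64
prefactor² = (2J+1)*Δ*N² = 32/63
  k=0: +1/(0!*2!*2!*2!*0!*0!) = 1/8
  k=1: −1/(1!*1!*1!*1!*1!*1!) = -1
  k=2: +1/(2!*0!*0!*0!*2!*2!) = 1/8
Σ = -3/4  ⇒  CG² = 32/63*(-3/4)² = 2/7
CG = −√(2/7) = -0.534522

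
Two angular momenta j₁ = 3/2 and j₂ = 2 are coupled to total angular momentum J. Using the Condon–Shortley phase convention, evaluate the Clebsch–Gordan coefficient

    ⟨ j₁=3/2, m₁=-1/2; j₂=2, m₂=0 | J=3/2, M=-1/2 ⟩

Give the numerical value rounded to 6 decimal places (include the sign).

j₁+j₂−J=2  J+j₁−j₂=1  J−j₁+j₂=2  j₁+j₂+J+1=6
(j₁±m₁, j₂±m₂, J±M) = (1,2,2,2,1,2)
P² = 16/45
sum k=1..2:
  [1] −1/1 = -1
  [2] +1/4 = 1/4
S = -3/4
C² = P²·S² = 1/5 ; C = -0.447214

-0.447214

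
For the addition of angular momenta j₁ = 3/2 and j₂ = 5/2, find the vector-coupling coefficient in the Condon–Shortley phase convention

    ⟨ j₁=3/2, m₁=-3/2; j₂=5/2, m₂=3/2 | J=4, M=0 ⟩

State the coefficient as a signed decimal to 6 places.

+√(1/14) ≈ +0.267261

j₁+j₂−J=0  J+j₁−j₂=3  J−j₁+j₂=5  j₁+j₂+J+1=9
(j₁±m₁, j₂±m₂, J±M) = (0,3,4,1,4,4)
P² = 10368/7
sum k=0..0:
  [0] +1/144 = 1/144
S = 1/144
C² = P²·S² = 1/14 ; C = +0.267261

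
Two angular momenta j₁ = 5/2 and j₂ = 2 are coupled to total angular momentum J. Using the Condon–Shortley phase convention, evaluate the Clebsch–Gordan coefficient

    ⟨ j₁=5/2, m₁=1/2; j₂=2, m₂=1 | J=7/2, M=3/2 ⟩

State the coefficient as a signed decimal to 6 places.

j₁+j₂−J=1  J+j₁−j₂=4  J−j₁+j₂=3  j₁+j₂+J+1=9
(j₁±m₁, j₂±m₂, J±M) = (3,2,3,1,5,2)
P² = 384/7
sum k=0..1:
  [0] +1/24 = 1/24
  [1] −1/12 = -1/12
S = -1/24
C² = P²·S² = 2/21 ; C = -0.308607

−√(2/21) ≈ -0.308607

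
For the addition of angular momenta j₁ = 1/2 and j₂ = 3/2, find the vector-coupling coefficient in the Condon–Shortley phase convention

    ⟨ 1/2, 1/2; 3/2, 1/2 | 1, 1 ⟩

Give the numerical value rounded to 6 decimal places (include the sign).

+0.500000  (= +√(1/4))

√[3·1!0!2!/4! · 1!0!2!1!2!0!] = √(1)
  +(−1)^0/∏(0,1,0,2,0,0)! = 1/2  (running 1/2)
⟨..|..⟩ = √(1)·(1/2) = +0.500000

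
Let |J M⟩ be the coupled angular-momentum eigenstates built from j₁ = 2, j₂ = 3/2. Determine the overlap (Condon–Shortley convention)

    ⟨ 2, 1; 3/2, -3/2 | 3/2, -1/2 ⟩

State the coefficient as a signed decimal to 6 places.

+√(2/5) = +0.632456

triangle: 2!×2!×1!/6! = 4/720
(j±m)!: 3!×1!×0!×3!×1!×2! = 72
prefactor² = (2J+1)×Δ×N² = 8/5
  k=0: +1/(0!×2!×1!×0!×1!×1!) = 1/2
Σ = 1/2  ⇒  CG² = 8/5×1/2² = 2/5
CG = +√(2/5) = +0.632456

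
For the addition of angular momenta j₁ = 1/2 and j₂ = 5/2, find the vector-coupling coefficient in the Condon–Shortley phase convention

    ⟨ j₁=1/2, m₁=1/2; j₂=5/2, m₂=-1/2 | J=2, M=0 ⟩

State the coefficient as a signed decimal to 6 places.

+√(1/2) ≈ +0.707107

j₁+j₂−J=1  J+j₁−j₂=0  J−j₁+j₂=4  j₁+j₂+J+1=6
(j₁±m₁, j₂±m₂, J±M) = (1,0,2,3,2,2)
P² = 8
sum k=0..0:
  [0] +1/4 = 1/4
S = 1/4
C² = P²·S² = 1/2 ; C = +0.707107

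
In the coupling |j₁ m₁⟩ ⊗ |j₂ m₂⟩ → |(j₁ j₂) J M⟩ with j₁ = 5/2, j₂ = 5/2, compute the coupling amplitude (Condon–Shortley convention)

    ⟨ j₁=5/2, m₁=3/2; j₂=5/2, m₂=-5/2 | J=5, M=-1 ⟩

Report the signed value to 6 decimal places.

+0.154303

√[11·0!5!5!/11! · 4!1!0!5!4!6!] = √(1382400/7)
  +(−1)^0/∏(0,0,1,0,4,5)! = 1/2880  (running 1/2880)
⟨..|..⟩ = √(1382400/7)·(1/2880) = +0.154303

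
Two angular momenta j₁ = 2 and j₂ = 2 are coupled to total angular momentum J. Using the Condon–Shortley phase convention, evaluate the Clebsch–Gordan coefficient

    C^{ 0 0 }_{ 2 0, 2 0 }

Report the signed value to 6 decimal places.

+0.447214

√[1·4!0!0!/5! · 2!2!2!2!0!0!] = √(16/5)
  +(−1)^2/∏(2,2,0,0,0,0)! = 1/4  (running 1/4)
⟨..|..⟩ = √(16/5)·(1/4) = +0.447214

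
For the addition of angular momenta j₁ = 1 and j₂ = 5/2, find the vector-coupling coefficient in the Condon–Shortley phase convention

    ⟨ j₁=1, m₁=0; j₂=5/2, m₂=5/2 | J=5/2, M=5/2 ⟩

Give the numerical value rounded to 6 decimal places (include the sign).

−√(5/7) = -0.845154

√[6·1!1!4!/7! · 1!1!5!0!5!0!] = √(2880/7)
  +(−1)^1/∏(1,0,0,4,1,0)! = -1/24  (running -1/24)
⟨..|..⟩ = √(2880/7)·(-1/24) = -0.845154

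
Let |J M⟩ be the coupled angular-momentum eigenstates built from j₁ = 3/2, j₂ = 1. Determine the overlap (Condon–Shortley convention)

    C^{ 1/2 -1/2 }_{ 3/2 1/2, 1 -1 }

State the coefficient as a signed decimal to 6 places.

√[2·2!1!0!/4! · 2!1!0!2!0!1!] = √(2/3)
  +(−1)^0/∏(0,2,1,0,0,0)! = 1/2  (running 1/2)
⟨..|..⟩ = √(2/3)·(1/2) = +0.408248

+√(1/6) = +0.408248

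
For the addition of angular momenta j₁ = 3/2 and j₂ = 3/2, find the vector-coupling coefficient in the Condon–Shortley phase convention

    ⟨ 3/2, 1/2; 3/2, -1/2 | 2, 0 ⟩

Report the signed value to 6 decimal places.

√[5·1!2!2!/6! · 2!1!1!2!2!2!] = √(4/9)
  +(−1)^0/∏(0,1,1,1,1,1)! = 1  (running 1)
  +(−1)^1/∏(1,0,0,0,2,2)! = -1/4  (running 3/4)
⟨..|..⟩ = √(4/9)·(3/4) = +0.500000

+√(1/4) ≈ +0.500000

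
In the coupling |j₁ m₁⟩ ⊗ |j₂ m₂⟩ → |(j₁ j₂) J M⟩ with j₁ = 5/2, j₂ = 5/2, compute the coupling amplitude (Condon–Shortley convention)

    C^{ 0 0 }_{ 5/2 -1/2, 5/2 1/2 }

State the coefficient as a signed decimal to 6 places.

triangle: 5!·0!·0!/6! = 120/720
(j±m)!: 2!·3!·3!·2!·0!·0! = 144
prefactor² = (2J+1)·Δ·N² = 24
  k=3: −1/(3!·2!·0!·0!·0!·0!) = -1/12
Σ = -1/12  ⇒  CG² = 24·(-1/12)² = 1/6
CG = −√(1/6) = -0.408248

−√(1/6) ≈ -0.408248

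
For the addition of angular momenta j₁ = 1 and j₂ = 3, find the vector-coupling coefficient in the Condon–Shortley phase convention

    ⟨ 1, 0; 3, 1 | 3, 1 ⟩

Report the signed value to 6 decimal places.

triangle: 1!×1!×5!/8! = 120/40320
(j±m)!: 1!×1!×4!×2!×4!×2! = 2304
prefactor² = (2J+1)×Δ×N² = 48
  k=0: +1/(0!×1!×1!×4!×0!×1!) = 1/24
  k=1: −1/(1!×0!×0!×3!×1!×2!) = -1/12
Σ = -1/24  ⇒  CG² = 48×(-1/24)² = 1/12
CG = −√(1/12) = -0.288675

−√(1/12) = -0.288675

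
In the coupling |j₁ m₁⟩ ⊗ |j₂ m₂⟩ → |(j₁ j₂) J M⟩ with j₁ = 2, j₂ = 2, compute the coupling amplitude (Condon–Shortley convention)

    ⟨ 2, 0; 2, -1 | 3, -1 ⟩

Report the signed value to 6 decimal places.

j₁+j₂−J=1  J+j₁−j₂=3  J−j₁+j₂=3  j₁+j₂+J+1=8
(j₁±m₁, j₂±m₂, J±M) = (2,2,1,3,2,4)
P² = 36/5
sum k=0..1:
  [0] +1/4 = 1/4
  [1] −1/12 = -1/12
S = 1/6
C² = P²·S² = 1/5 ; C = +0.447214

+0.447214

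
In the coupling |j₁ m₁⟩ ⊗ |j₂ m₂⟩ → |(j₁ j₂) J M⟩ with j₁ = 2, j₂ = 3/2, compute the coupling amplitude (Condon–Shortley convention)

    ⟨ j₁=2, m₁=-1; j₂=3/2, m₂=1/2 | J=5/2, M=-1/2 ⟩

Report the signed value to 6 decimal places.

-0.597614  (= −√(5/14))

j₁+j₂−J=1  J+j₁−j₂=3  J−j₁+j₂=2  j₁+j₂+J+1=7
(j₁±m₁, j₂±m₂, J±M) = (1,3,2,1,2,3)
P² = 72/35
sum k=0..1:
  [0] +1/12 = 1/12
  [1] −1/2 = -1/2
S = -5/12
C² = P²·S² = 5/14 ; C = -0.597614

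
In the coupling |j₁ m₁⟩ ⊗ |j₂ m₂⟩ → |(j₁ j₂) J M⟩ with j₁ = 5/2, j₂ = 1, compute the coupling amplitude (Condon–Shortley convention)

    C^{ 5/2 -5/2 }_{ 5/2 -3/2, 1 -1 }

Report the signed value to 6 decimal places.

triangle: 1!·4!·1!/7! = 24/5040
(j±m)!: 1!·4!·0!·2!·0!·5! = 5760
prefactor² = (2J+1)·Δ·N² = 1152/7
  k=0: +1/(0!·1!·4!·0!·0!·1!) = 1/24
Σ = 1/24  ⇒  CG² = 1152/7·1/24² = 2/7
CG = +√(2/7) = +0.534522

+√(2/7) ≈ +0.534522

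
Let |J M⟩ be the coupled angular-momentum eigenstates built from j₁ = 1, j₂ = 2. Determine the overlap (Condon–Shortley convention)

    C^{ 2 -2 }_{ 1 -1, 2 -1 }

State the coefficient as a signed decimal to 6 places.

j₁+j₂−J=1  J+j₁−j₂=1  J−j₁+j₂=3  j₁+j₂+J+1=6
(j₁±m₁, j₂±m₂, J±M) = (0,2,1,3,0,4)
P² = 12
sum k=1..1:
  [1] −1/6 = -1/6
S = -1/6
C² = P²·S² = 1/3 ; C = -0.577350

-0.577350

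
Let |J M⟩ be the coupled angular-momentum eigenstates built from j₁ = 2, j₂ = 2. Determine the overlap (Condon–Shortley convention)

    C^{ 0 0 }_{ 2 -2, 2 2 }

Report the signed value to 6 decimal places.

j₁+j₂−J=4  J+j₁−j₂=0  J−j₁+j₂=0  j₁+j₂+J+1=5
(j₁±m₁, j₂±m₂, J±M) = (0,4,4,0,0,0)
P² = 576/5
sum k=4..4:
  [4] +1/24 = 1/24
S = 1/24
C² = P²·S² = 1/5 ; C = +0.447214

+√(1/5) = +0.447214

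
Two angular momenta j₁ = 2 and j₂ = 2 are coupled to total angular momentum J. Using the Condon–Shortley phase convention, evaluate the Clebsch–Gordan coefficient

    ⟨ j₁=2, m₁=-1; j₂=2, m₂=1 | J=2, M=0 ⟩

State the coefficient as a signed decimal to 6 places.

+0.267261

triangle: 2!*2!*2!/7! = 8/5040
(j±m)!: 1!*3!*3!*1!*2!*2! = 144
prefactor² = (2J+1)*Δ*N² = 8/7
  k=1: −1/(1!*1!*2!*2!*0!*0!) = -1/4
  k=2: +1/(2!*0!*1!*1!*1!*1!) = 1/2
Σ = 1/4  ⇒  CG² = 8/7*1/4² = 1/14
CG = +√(1/14) = +0.267261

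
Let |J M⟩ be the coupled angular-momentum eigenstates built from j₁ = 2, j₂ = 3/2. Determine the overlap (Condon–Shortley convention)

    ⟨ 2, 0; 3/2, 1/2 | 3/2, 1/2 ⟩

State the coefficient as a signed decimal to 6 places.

triangle: 2!*2!*1!/6! = 4/720
(j±m)!: 2!*2!*2!*1!*2!*1! = 16
prefactor² = (2J+1)*Δ*N² = 16/45
  k=1: −1/(1!*1!*1!*1!*1!*0!) = -1
  k=2: +1/(2!*0!*0!*0!*2!*1!) = 1/4
Σ = -3/4  ⇒  CG² = 16/45*(-3/4)² = 1/5
CG = −√(1/5) = -0.447214

-0.447214  (= −√(1/5))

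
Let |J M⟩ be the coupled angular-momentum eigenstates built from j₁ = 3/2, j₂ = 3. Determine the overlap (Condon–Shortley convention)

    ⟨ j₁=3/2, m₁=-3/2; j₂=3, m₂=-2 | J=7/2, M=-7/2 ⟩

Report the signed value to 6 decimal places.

triangle: 1!×2!×5!/9! = 240/362880
(j±m)!: 0!×3!×1!×5!×0!×7! = 3628800
prefactor² = (2J+1)×Δ×N² = 19200
  k=1: −1/(1!×0!×2!×0!×0!×5!) = -1/240
Σ = -1/240  ⇒  CG² = 19200×(-1/240)² = 1/3
CG = −√(1/3) = -0.577350

−√(1/3) = -0.577350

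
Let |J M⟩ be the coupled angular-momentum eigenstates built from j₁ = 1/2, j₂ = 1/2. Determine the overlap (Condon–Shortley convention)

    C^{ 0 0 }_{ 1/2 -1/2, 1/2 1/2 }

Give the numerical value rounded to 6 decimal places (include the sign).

j₁+j₂−J=1  J+j₁−j₂=0  J−j₁+j₂=0  j₁+j₂+J+1=2
(j₁±m₁, j₂±m₂, J±M) = (0,1,1,0,0,0)
P² = 1/2
sum k=1..1:
  [1] −1/1 = -1
S = -1
C² = P²·S² = 1/2 ; C = -0.707107

-0.707107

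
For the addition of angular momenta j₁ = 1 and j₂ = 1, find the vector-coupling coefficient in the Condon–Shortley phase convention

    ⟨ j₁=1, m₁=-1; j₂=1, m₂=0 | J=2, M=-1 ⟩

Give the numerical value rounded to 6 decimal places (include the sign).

+0.707107

triangle: 0!×2!×2!/5! = 4/120
(j±m)!: 0!×2!×1!×1!×1!×3! = 12
prefactor² = (2J+1)×Δ×N² = 2
  k=0: +1/(0!×0!×2!×1!×0!×1!) = 1/2
Σ = 1/2  ⇒  CG² = 2×1/2² = 1/2
CG = +√(1/2) = +0.707107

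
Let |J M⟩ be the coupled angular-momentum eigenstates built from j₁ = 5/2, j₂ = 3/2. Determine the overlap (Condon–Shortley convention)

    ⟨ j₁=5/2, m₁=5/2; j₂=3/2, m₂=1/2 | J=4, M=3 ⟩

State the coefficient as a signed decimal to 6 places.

√[9·0!5!3!/9! · 5!0!2!1!7!1!] = √(21600)
  +(−1)^0/∏(0,0,0,2,5,1)! = 1/240  (running 1/240)
⟨..|..⟩ = √(21600)·(1/240) = +0.612372

+√(3/8) = +0.612372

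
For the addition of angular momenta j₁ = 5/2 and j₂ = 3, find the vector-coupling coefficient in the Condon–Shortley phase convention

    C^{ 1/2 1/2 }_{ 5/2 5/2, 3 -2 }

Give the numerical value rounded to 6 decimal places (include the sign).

+√(1/21) = +0.218218

j₁+j₂−J=5  J+j₁−j₂=0  J−j₁+j₂=1  j₁+j₂+J+1=7
(j₁±m₁, j₂±m₂, J±M) = (5,0,1,5,1,0)
P² = 4800/7
sum k=0..0:
  [0] +1/120 = 1/120
S = 1/120
C² = P²·S² = 1/21 ; C = +0.218218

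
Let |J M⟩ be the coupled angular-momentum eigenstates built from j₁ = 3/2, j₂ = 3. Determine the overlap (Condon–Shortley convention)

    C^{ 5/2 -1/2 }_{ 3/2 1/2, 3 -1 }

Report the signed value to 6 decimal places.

j₁+j₂−J=2  J+j₁−j₂=1  J−j₁+j₂=4  j₁+j₂+J+1=8
(j₁±m₁, j₂±m₂, J±M) = (2,1,2,4,2,3)
P² = 288/35
sum k=0..1:
  [0] +1/8 = 1/8
  [1] −1/6 = -1/6
S = -1/24
C² = P²·S² = 1/70 ; C = -0.119523

-0.119523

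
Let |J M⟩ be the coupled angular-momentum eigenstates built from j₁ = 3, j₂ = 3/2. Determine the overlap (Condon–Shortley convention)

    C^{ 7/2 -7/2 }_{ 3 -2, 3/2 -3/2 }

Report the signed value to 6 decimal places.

j₁+j₂−J=1  J+j₁−j₂=5  J−j₁+j₂=2  j₁+j₂+J+1=9
(j₁±m₁, j₂±m₂, J±M) = (1,5,0,3,0,7)
P² = 19200
sum k=0..0:
  [0] +1/240 = 1/240
S = 1/240
C² = P²·S² = 1/3 ; C = +0.577350

+√(1/3) = +0.577350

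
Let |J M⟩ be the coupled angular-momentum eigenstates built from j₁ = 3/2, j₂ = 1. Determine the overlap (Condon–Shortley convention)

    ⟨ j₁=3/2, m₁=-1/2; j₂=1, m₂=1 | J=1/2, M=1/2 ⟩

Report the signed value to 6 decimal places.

+√(1/6) = +0.408248

j₁+j₂−J=2  J+j₁−j₂=1  J−j₁+j₂=0  j₁+j₂+J+1=4
(j₁±m₁, j₂±m₂, J±M) = (1,2,2,0,1,0)
P² = 2/3
sum k=2..2:
  [2] +1/2 = 1/2
S = 1/2
C² = P²·S² = 1/6 ; C = +0.408248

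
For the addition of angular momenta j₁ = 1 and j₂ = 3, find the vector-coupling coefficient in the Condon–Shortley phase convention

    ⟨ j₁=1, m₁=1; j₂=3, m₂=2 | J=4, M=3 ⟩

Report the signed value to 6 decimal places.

√[9·0!2!6!/9! · 2!0!5!1!7!1!] = √(43200)
  +(−1)^0/∏(0,0,0,5,2,1)! = 1/240  (running 1/240)
⟨..|..⟩ = √(43200)·(1/240) = +0.866025

+√(3/4) ≈ +0.866025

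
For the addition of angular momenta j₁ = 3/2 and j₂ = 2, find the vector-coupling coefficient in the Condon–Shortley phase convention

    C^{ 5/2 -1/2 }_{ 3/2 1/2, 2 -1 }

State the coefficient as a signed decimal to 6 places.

j₁+j₂−J=1  J+j₁−j₂=2  J−j₁+j₂=3  j₁+j₂+J+1=7
(j₁±m₁, j₂±m₂, J±M) = (2,1,1,3,2,3)
P² = 72/35
sum k=0..1:
  [0] +1/2 = 1/2
  [1] −1/12 = -1/12
S = 5/12
C² = P²·S² = 5/14 ; C = +0.597614

+√(5/14) ≈ +0.597614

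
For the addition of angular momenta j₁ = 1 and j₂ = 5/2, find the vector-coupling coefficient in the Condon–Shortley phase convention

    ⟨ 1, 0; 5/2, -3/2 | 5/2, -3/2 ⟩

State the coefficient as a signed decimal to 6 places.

triangle: 1!·1!·4!/7! = 24/5040
(j±m)!: 1!·1!·1!·4!·1!·4! = 576
prefactor² = (2J+1)·Δ·N² = 576/35
  k=0: +1/(0!·1!·1!·1!·0!·3!) = 1/6
  k=1: −1/(1!·0!·0!·0!·1!·4!) = -1/24
Σ = 1/8  ⇒  CG² = 576/35·1/8² = 9/35
CG = +√(9/35) = +0.507093

+0.507093  (= +√(9/35))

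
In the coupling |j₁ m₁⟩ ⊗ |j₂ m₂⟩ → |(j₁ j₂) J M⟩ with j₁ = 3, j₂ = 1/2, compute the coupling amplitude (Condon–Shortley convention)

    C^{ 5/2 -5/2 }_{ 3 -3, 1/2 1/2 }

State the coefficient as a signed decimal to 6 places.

√[6·1!5!0!/7! · 0!6!1!0!0!5!] = √(86400/7)
  +(−1)^1/∏(1,0,5,0,0,0)! = -1/120  (running -1/120)
⟨..|..⟩ = √(86400/7)·(-1/120) = -0.925820

−√(6/7) = -0.925820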